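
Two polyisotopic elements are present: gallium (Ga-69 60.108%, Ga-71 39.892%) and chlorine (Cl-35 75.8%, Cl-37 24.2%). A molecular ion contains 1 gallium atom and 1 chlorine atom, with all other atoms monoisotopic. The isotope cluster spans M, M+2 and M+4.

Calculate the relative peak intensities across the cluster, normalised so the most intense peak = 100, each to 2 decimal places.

Gallium pattern (n=1): 0.60108 : 0.39892
Chlorine pattern (n=1): 0.7580 : 0.2420
Convolve the two distributions (both contribute in 2-u steps):
  M: 0.60108×0.7580 = 0.455619
  M+2: 0.60108×0.2420 + 0.39892×0.7580 = 0.447843
  M+4: 0.39892×0.2420 = 0.096539
Scale to base peak (0.455619) = 100: 100.00 : 98.29 : 21.19

100.00 : 98.29 : 21.19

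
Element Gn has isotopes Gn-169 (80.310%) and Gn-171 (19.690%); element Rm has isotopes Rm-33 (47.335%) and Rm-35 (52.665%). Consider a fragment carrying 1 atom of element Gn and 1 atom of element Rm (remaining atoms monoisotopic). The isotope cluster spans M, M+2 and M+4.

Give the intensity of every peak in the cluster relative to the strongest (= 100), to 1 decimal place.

Element Gn pattern (n=1): 0.8031 : 0.1969
Element Rm pattern (n=1): 0.47335 : 0.52665
Convolve the two distributions (both contribute in 2-u steps):
  M: 0.8031×0.47335 = 0.380147
  M+2: 0.8031×0.52665 + 0.1969×0.47335 = 0.516155
  M+4: 0.1969×0.52665 = 0.103697
Scale to base peak (0.516155) = 100: 73.6 : 100.0 : 20.1

73.6 : 100.0 : 20.1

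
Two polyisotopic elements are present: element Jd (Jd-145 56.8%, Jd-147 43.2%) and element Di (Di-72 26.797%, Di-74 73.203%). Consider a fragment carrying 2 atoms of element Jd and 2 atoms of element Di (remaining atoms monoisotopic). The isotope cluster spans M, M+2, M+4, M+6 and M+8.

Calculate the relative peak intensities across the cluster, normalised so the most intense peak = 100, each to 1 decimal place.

Element Jd pattern (n=2): 0.322624 : 0.490752 : 0.186624
Element Di pattern (n=2): 0.07180792 : 0.39232416 : 0.53586792
Convolve the two distributions (both contribute in 2-u steps):
  M: 0.322624×0.07180792 = 0.023167
  M+2: 0.322624×0.39232416 + 0.490752×0.07180792 = 0.161813
  M+4: 0.322624×0.53586792 + 0.490752×0.39232416 + 0.186624×0.07180792 = 0.378819
  M+6: 0.490752×0.53586792 + 0.186624×0.39232416 = 0.336195
  M+8: 0.186624×0.53586792 = 0.100006
Scale to base peak (0.378819) = 100: 6.1 : 42.7 : 100.0 : 88.7 : 26.4

6.1 : 42.7 : 100.0 : 88.7 : 26.4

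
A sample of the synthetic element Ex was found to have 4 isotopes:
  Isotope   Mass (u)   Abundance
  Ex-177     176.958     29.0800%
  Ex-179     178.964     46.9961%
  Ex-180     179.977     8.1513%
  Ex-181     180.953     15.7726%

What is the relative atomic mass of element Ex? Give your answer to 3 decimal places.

The abundance-weighted mean is 0.290800 × 176.958 + 0.469961 × 178.964 + 0.081513 × 179.977 + 0.157726 × 180.953
= 51.4594 + 84.1061 + 14.6705 + 28.5410 = 178.7770 u

178.777 u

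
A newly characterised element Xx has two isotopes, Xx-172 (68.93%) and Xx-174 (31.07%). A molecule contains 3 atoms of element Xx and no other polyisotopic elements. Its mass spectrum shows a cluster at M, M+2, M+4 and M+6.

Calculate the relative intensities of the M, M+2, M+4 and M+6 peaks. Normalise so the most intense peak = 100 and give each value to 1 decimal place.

The 3 Xx atoms are independent, so intensities follow the terms of (0.6893 + 0.3107)^3.
P(M) = 0.6893^3 = 0.327510
P(M+2) = 3 × 0.6893^2 × 0.3107^1 = 0.442873
P(M+4) = 3 × 0.6893^1 × 0.3107^2 = 0.199624
P(M+6) = 0.3107^3 = 0.029993
The M+2 peak is largest (0.442873); scaling to 100 gives 74.0 : 100.0 : 45.1 : 6.8.

74.0 : 100.0 : 45.1 : 6.8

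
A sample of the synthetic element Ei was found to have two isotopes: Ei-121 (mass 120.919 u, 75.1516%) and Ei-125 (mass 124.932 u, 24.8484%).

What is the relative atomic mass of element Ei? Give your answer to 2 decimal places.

The abundance-weighted mean is 0.751516 × 120.919 + 0.248484 × 124.932
= 90.8726 + 31.0436 = 121.9162 u

121.92 u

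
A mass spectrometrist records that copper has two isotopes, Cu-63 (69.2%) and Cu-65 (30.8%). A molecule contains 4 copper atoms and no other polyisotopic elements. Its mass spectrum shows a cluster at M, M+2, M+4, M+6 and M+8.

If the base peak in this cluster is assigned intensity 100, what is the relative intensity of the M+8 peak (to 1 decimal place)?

2.2

(0.692 + 0.308)^4 gives M 0.2293, M+2 0.4083, M+4 0.2726, M+6 0.0809, M+8 0.0090; the largest is M+2.
P(M+2) = C(4,1) × 0.692^3 × 0.308^1 = 4 × 0.33137389 × 0.3080 = 0.408253 (base)
P(M+8) = C(4,4) × 0.692^0 × 0.308^4 = 1 × 1.0000 × 0.00899918 = 0.008999
Relative intensity = 0.008999 / 0.408253 × 100 = 2.2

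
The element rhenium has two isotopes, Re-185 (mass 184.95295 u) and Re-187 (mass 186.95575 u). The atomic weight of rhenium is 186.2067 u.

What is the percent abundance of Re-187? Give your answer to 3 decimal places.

Let x be the fractional abundance of Re-185; then Re-187 has abundance 1 − x.
184.95295·x + 186.95575·(1 − x) = 186.2067
(184.95295 − 186.95575)·x = 186.2067 − 186.95575
x = -0.74905 / -2.00280 = 0.37400 → 37.400% Re-185, 62.600% Re-187.

62.600%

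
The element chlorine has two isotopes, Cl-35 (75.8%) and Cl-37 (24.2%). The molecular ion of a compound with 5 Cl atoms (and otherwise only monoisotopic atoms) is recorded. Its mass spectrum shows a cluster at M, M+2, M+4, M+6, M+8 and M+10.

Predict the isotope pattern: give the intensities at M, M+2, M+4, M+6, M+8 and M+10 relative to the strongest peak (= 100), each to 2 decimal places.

Each Cl atom is independently Cl-35 (p = 0.758) or Cl-37 (q = 0.242); the cluster is the binomial expansion (p + q)^5.
P(M) = 0.758^5 = 0.250234
P(M+2) = 5 × 0.758^4 × 0.242^1 = 0.399450
P(M+4) = 10 × 0.758^3 × 0.242^2 = 0.255058
P(M+6) = 10 × 0.758^2 × 0.242^3 = 0.081430
P(M+8) = 5 × 0.758^1 × 0.242^4 = 0.012999
P(M+10) = 0.242^5 = 0.000830
The M+2 peak is largest (0.399450); scaling to 100 gives 62.64 : 100.00 : 63.85 : 20.39 : 3.25 : 0.21.

62.64 : 100.00 : 63.85 : 20.39 : 3.25 : 0.21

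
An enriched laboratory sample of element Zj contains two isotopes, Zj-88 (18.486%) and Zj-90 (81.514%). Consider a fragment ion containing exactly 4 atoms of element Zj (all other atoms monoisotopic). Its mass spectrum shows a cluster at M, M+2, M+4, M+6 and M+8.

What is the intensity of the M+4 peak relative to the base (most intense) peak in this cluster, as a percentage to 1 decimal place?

Binomial terms of (0.18486 + 0.81514)^4: M 0.0012, M+2 0.0206, M+4 0.1362, M+6 0.4005, M+8 0.4415 → M+8 is the base peak.
P(M+8) = C(4,4) × 0.18486^0 × 0.81514^4 = 1 × 1.0000 × 0.44149808 = 0.441498 (base)
P(M+4) = C(4,2) × 0.18486^2 × 0.81514^2 = 6 × 0.03417322 × 0.66445322 = 0.136239
Relative intensity = 0.136239 / 0.441498 × 100 = 30.9

30.9%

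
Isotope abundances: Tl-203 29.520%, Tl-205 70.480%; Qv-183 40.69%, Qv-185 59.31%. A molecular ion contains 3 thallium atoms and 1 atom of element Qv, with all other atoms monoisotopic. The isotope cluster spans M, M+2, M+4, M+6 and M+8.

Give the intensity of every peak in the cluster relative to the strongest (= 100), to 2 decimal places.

Thallium pattern (n=3): 0.02572463 : 0.18425524 : 0.43991564 : 0.35010449
Element Qv pattern (n=1): 0.4069 : 0.5931
Convolve the two distributions (both contribute in 2-u steps):
  M: 0.02572463×0.4069 = 0.010467
  M+2: 0.02572463×0.5931 + 0.18425524×0.4069 = 0.090231
  M+4: 0.18425524×0.5931 + 0.43991564×0.4069 = 0.288283
  M+6: 0.43991564×0.5931 + 0.35010449×0.4069 = 0.403371
  M+8: 0.35010449×0.5931 = 0.207647
Scale to base peak (0.403371) = 100: 2.59 : 22.37 : 71.47 : 100.00 : 51.48

2.59 : 22.37 : 71.47 : 100.00 : 51.48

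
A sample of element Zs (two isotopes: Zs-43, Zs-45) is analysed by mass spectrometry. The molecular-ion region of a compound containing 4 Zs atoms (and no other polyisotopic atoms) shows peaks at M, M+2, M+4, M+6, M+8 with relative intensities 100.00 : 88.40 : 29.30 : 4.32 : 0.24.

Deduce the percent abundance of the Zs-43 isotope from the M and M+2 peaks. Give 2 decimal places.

81.90%

Let p = fractional abundance of Zs-43. I(M+2)/I(M) = [C(4,1)·p^3·(1−p)] / p^4 = 4·(1−p)/p = 88.40/100.00 = 0.8840
(1−p)/p = 0.8840/4 = 0.2210  ⇒  p = 1/(1 + 0.2210) = 0.8190
Zs-43: 81.90%, Zs-45: 18.10%.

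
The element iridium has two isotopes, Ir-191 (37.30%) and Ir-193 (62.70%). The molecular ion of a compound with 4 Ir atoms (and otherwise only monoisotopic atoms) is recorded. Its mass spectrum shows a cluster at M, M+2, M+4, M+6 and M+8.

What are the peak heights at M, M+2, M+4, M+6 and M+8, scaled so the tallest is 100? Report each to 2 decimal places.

Each Ir atom is independently Ir-191 (p = 0.3730) or Ir-193 (q = 0.6270); the cluster is the binomial expansion (p + q)^4.
P(M) = 0.3730^4 = 0.019357
P(M+2) = 4 × 0.3730^3 × 0.6270^1 = 0.130153
P(M+4) = 6 × 0.3730^2 × 0.6270^2 = 0.328174
P(M+6) = 4 × 0.3730^1 × 0.6270^3 = 0.367766
P(M+8) = 0.6270^4 = 0.154550
The M+6 peak is largest (0.367766); scaling to 100 gives 5.26 : 35.39 : 89.23 : 100.00 : 42.02.

5.26 : 35.39 : 89.23 : 100.00 : 42.02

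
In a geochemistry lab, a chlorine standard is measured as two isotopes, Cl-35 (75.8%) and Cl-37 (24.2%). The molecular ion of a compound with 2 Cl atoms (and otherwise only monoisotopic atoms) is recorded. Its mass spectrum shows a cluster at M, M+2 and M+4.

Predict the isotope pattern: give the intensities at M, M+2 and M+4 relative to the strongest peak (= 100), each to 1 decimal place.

Expanding (0.758 + 0.242)^2:
P(M) = 0.758^2 = 0.574564
P(M+2) = 2 × 0.758^1 × 0.242^1 = 0.366872
P(M+4) = 0.242^2 = 0.058564
The M peak is largest (0.574564); scaling to 100 gives 100.0 : 63.9 : 10.2.

100.0 : 63.9 : 10.2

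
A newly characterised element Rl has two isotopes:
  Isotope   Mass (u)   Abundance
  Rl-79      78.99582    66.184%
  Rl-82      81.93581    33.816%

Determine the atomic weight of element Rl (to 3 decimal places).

79.990 u

The abundance-weighted mean is 0.66184 × 78.99582 + 0.33816 × 81.93581
= 52.282594 + 27.707414 = 79.990008 u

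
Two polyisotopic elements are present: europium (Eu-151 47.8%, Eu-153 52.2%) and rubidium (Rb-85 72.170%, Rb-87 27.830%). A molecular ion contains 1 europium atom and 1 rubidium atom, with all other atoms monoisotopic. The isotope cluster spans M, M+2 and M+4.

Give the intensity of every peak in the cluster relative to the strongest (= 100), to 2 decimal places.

67.67 : 100.00 : 28.50

Europium pattern (n=1): 0.4780 : 0.5220
Rubidium pattern (n=1): 0.7217 : 0.2783
Convolve the two distributions (both contribute in 2-u steps):
  M: 0.4780×0.7217 = 0.344973
  M+2: 0.4780×0.2783 + 0.5220×0.7217 = 0.509755
  M+4: 0.5220×0.2783 = 0.145273
Scale to base peak (0.509755) = 100: 67.67 : 100.00 : 28.50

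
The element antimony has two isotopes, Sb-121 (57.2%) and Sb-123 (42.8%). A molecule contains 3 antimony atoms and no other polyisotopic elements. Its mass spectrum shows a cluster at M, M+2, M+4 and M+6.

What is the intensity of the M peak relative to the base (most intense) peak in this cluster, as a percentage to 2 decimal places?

Term probabilities: M 0.1871, M+2 0.4201, M+4 0.3143, M+6 0.0784. Base peak = M+2.
P(M+2) = C(3,1) × 0.572^2 × 0.428^1 = 3 × 0.327184 × 0.4280 = 0.420104 (base)
P(M) = C(3,0) × 0.572^3 × 0.428^0 = 1 × 0.18714925 × 1.0000 = 0.187149
Relative intensity = 0.187149 / 0.420104 × 100 = 44.55

44.55%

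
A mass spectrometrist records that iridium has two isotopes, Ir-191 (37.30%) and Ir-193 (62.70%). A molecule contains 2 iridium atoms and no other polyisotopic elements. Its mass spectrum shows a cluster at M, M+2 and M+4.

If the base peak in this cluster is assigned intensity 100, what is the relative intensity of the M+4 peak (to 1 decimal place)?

84.0

Term probabilities: M 0.1391, M+2 0.4677, M+4 0.3931. Base peak = M+2.
P(M+2) = C(2,1) × 0.3730^1 × 0.6270^1 = 2 × 0.3730 × 0.6270 = 0.467742 (base)
P(M+4) = C(2,2) × 0.3730^0 × 0.6270^2 = 1 × 1.0000 × 0.393129 = 0.393129
Relative intensity = 0.393129 / 0.467742 × 100 = 84.0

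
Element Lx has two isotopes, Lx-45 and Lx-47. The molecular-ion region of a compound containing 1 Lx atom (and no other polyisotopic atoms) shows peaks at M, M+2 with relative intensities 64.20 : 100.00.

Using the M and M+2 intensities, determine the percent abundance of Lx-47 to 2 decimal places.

Write p for the Lx-45 fraction. I(M+2)/I(M) = [C(1,1)·p^0·(1−p)] / p^1 = 1·(1−p)/p = 100.00/64.20 = 1.5576
(1−p)/p = 1.5576/1 = 1.5576  ⇒  p = 1/(1 + 1.5576) = 0.3910
Lx-45: 39.10%, Lx-47: 60.90%.

60.90%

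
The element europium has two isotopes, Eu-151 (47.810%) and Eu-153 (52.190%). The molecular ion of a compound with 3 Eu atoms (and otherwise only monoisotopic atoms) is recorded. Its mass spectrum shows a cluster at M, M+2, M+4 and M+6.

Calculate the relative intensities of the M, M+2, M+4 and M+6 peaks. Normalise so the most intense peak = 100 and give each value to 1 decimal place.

28.0 : 91.6 : 100.0 : 36.4

Expanding (0.47810 + 0.52190)^3:
P(M) = 0.47810^3 = 0.109284
P(M+2) = 3 × 0.47810^2 × 0.52190^1 = 0.357887
P(M+4) = 3 × 0.47810^1 × 0.52190^2 = 0.390674
P(M+6) = 0.52190^3 = 0.142155
The M+4 peak is largest (0.390674); scaling to 100 gives 28.0 : 91.6 : 100.0 : 36.4.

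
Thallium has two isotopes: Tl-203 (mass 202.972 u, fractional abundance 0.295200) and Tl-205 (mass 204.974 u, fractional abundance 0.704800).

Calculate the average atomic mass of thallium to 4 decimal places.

Weight each isotope mass by its fractional abundance: 0.295200 × 202.972 + 0.704800 × 204.974
= 59.91733 + 144.46568 = 204.38301 u

204.3830 u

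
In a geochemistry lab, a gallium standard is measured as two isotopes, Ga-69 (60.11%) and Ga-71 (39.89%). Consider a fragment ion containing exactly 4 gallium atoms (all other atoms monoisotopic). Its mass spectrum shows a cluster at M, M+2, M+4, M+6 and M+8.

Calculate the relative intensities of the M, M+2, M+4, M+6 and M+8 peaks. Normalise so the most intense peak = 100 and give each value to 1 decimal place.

Expanding (0.6011 + 0.3989)^4:
P(M) = 0.6011^4 = 0.130553
P(M+2) = 4 × 0.6011^3 × 0.3989^1 = 0.346549
P(M+4) = 6 × 0.6011^2 × 0.3989^2 = 0.344963
P(M+6) = 4 × 0.6011^1 × 0.3989^3 = 0.152616
P(M+8) = 0.3989^4 = 0.025320
The M+2 peak is largest (0.346549); scaling to 100 gives 37.7 : 100.0 : 99.5 : 44.0 : 7.3.

37.7 : 100.0 : 99.5 : 44.0 : 7.3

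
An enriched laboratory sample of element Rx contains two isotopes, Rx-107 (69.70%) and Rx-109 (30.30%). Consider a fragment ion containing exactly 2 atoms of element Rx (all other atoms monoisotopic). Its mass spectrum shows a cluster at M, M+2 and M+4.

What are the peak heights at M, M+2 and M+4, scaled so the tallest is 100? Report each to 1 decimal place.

100.0 : 86.9 : 18.9

Each Rx atom is independently Rx-107 (p = 0.6970) or Rx-109 (q = 0.3030); the cluster is the binomial expansion (p + q)^2.
P(M) = 0.6970^2 = 0.485809
P(M+2) = 2 × 0.6970^1 × 0.3030^1 = 0.422382
P(M+4) = 0.3030^2 = 0.091809
The M peak is largest (0.485809); scaling to 100 gives 100.0 : 86.9 : 18.9.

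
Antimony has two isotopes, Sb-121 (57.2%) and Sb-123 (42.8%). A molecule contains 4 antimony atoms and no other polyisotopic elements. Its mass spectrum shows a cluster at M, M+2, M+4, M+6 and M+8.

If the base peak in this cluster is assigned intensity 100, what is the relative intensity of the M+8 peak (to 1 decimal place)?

Binomial terms of (0.572 + 0.428)^4: M 0.1070, M+2 0.3204, M+4 0.3596, M+6 0.1794, M+8 0.0336 → M+4 is the base peak.
P(M+4) = C(4,2) × 0.572^2 × 0.428^2 = 6 × 0.327184 × 0.183184 = 0.359609 (base)
P(M+8) = C(4,4) × 0.572^0 × 0.428^4 = 1 × 1.0000 × 0.03355638 = 0.033556
Relative intensity = 0.033556 / 0.359609 × 100 = 9.3

9.3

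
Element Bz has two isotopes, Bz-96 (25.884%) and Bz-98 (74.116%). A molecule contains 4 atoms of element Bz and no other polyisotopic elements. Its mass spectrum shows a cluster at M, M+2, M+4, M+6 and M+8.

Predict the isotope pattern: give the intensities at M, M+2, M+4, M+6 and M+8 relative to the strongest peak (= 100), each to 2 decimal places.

Expanding (0.25884 + 0.74116)^4:
P(M) = 0.25884^4 = 0.004489
P(M+2) = 4 × 0.25884^3 × 0.74116^1 = 0.051412
P(M+4) = 6 × 0.25884^2 × 0.74116^2 = 0.220820
P(M+6) = 4 × 0.25884^1 × 0.74116^3 = 0.421529
P(M+8) = 0.74116^4 = 0.301750
The M+6 peak is largest (0.421529); scaling to 100 gives 1.06 : 12.20 : 52.39 : 100.00 : 71.58.

1.06 : 12.20 : 52.39 : 100.00 : 71.58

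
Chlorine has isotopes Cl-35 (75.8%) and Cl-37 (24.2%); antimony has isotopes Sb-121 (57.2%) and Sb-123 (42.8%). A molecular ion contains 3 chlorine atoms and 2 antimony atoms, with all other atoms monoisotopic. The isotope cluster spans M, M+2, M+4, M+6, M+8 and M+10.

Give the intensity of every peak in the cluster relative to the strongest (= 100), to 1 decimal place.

Chlorine pattern (n=3): 0.43551951 : 0.41713346 : 0.13317454 : 0.01417249
Antimony pattern (n=2): 0.327184 : 0.489632 : 0.183184
Convolve the two distributions (both contribute in 2-u steps):
  M: 0.43551951×0.327184 = 0.142495
  M+2: 0.43551951×0.489632 + 0.41713346×0.327184 = 0.349724
  M+4: 0.43551951×0.183184 + 0.41713346×0.489632 + 0.13317454×0.327184 = 0.327595
  M+6: 0.41713346×0.183184 + 0.13317454×0.489632 + 0.01417249×0.327184 = 0.146256
  M+8: 0.13317454×0.183184 + 0.01417249×0.489632 = 0.031335
  M+10: 0.01417249×0.183184 = 0.002596
Scale to base peak (0.349724) = 100: 40.7 : 100.0 : 93.7 : 41.8 : 9.0 : 0.7

40.7 : 100.0 : 93.7 : 41.8 : 9.0 : 0.7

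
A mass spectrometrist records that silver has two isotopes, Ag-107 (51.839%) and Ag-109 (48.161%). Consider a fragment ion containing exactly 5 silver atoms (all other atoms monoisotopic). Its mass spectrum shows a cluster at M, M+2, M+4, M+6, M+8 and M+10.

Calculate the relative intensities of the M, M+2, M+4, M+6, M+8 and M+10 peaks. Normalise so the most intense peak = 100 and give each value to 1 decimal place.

Expanding (0.51839 + 0.48161)^5:
P(M) = 0.51839^5 = 0.037435
P(M+2) = 5 × 0.51839^4 × 0.48161^1 = 0.173897
P(M+4) = 10 × 0.51839^3 × 0.48161^2 = 0.323118
P(M+6) = 10 × 0.51839^2 × 0.48161^3 = 0.300192
P(M+8) = 5 × 0.51839^1 × 0.48161^4 = 0.139447
P(M+10) = 0.48161^5 = 0.025911
The M+4 peak is largest (0.323118); scaling to 100 gives 11.6 : 53.8 : 100.0 : 92.9 : 43.2 : 8.0.

11.6 : 53.8 : 100.0 : 92.9 : 43.2 : 8.0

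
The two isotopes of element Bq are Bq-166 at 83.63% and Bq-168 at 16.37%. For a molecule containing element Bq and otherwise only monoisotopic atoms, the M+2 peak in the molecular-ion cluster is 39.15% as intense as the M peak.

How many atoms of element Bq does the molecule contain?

With n Bq atoms, P(M+2)/P(M) = C(n,1)·p^(n−1)q / p^n = n·q/p = n · 0.1637/0.8363.
n = 0.3915 × 0.8363/0.1637 = 2.00 ≈ 2

2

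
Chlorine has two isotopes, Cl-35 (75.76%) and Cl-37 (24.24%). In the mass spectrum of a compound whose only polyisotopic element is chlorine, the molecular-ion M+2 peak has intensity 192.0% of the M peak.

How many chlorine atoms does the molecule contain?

6

With n Cl atoms, P(M+2)/P(M) = C(n,1)·p^(n−1)q / p^n = n·q/p = n · 0.2424/0.7576.
n = 1.920 × 0.7576/0.2424 = 6.00 ≈ 6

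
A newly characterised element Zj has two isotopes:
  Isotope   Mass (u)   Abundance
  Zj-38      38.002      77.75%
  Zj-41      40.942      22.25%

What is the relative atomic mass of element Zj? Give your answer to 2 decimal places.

38.66 u

Average mass = Σ (abundance × isotope mass) = 0.7775 × 38.002 + 0.2225 × 40.942
= 29.5466 + 9.1096 = 38.6562 u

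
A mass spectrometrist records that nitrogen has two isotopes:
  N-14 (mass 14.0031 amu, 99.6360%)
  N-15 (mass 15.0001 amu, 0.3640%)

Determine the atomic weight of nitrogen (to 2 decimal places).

14.01 amu

Ar = Σ fᵢ·mᵢ = 0.996360 × 14.0031 + 0.003640 × 15.0001
= 13.95213 + 0.05460 = 14.00673 amu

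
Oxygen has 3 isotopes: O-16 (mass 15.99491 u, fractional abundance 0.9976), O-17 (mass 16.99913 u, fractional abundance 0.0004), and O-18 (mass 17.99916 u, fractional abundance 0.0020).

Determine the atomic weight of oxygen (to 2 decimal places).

The abundance-weighted mean is 0.9976 × 15.99491 + 0.0004 × 16.99913 + 0.0020 × 17.99916
= 15.956522 + 0.006800 + 0.035998 = 15.999320 u

16.00 u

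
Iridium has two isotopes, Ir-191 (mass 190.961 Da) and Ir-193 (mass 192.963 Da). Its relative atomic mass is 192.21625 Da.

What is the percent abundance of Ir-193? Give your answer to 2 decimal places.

62.70%

Let x be the fractional abundance of Ir-191; then Ir-193 has abundance 1 − x.
190.961·x + 192.963·(1 − x) = 192.21625
(190.961 − 192.963)·x = 192.21625 − 192.963
x = -0.74675 / -2.002 = 0.37300 → 37.30% Ir-191, 62.70% Ir-193.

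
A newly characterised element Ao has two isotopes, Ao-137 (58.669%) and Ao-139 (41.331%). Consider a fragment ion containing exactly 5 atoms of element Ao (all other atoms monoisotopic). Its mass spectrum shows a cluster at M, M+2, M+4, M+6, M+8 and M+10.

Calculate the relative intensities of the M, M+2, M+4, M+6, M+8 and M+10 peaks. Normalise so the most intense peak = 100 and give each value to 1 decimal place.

20.1 : 71.0 : 100.0 : 70.4 : 24.8 : 3.5

Each Ao atom is independently Ao-137 (p = 0.58669) or Ao-139 (q = 0.41331); the cluster is the binomial expansion (p + q)^5.
P(M) = 0.58669^5 = 0.069509
P(M+2) = 5 × 0.58669^4 × 0.41331^1 = 0.244839
P(M+4) = 10 × 0.58669^3 × 0.41331^2 = 0.344967
P(M+6) = 10 × 0.58669^2 × 0.41331^3 = 0.243022
P(M+8) = 5 × 0.58669^1 × 0.41331^4 = 0.085602
P(M+10) = 0.41331^5 = 0.012061
The M+4 peak is largest (0.344967); scaling to 100 gives 20.1 : 71.0 : 100.0 : 70.4 : 24.8 : 3.5.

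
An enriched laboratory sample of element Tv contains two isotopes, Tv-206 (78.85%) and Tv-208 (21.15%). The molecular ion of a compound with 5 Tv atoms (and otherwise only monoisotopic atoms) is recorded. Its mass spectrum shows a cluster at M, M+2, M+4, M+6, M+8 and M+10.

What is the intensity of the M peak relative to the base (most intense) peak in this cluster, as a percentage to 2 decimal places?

74.56%

Term probabilities: M 0.3048, M+2 0.4088, M+4 0.2193, M+6 0.0588, M+8 0.0079, M+10 0.0004. Base peak = M+2.
P(M+2) = C(5,1) × 0.7885^4 × 0.2115^1 = 5 × 0.38655099 × 0.2115 = 0.408778 (base)
P(M) = C(5,0) × 0.7885^5 × 0.2115^0 = 1 × 0.30479546 × 1.0000 = 0.304795
Relative intensity = 0.304795 / 0.408778 × 100 = 74.56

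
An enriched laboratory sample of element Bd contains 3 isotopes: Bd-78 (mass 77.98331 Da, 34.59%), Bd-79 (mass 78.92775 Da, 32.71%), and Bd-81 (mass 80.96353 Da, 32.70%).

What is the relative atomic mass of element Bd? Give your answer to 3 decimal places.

79.267 Da

The abundance-weighted mean is 0.3459 × 77.98331 + 0.3271 × 78.92775 + 0.3270 × 80.96353
= 26.974427 + 25.817267 + 26.475074 = 79.266768 Da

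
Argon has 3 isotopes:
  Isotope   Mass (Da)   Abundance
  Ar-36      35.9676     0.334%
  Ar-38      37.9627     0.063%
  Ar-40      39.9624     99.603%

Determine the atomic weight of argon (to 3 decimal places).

39.948 Da

Average mass = Σ (abundance × isotope mass) = 0.00334 × 35.9676 + 0.00063 × 37.9627 + 0.99603 × 39.9624
= 0.12013 + 0.02392 + 39.80375 = 39.94780 Da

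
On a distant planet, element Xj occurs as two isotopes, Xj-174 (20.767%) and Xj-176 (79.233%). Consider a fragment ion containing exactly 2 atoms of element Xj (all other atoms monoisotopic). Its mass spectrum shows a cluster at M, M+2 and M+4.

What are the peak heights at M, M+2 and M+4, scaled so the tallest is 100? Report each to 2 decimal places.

6.87 : 52.42 : 100.00

Each Xj atom is independently Xj-174 (p = 0.20767) or Xj-176 (q = 0.79233); the cluster is the binomial expansion (p + q)^2.
P(M) = 0.20767^2 = 0.043127
P(M+2) = 2 × 0.20767^1 × 0.79233^1 = 0.329086
P(M+4) = 0.79233^2 = 0.627787
The M+4 peak is largest (0.627787); scaling to 100 gives 6.87 : 52.42 : 100.00.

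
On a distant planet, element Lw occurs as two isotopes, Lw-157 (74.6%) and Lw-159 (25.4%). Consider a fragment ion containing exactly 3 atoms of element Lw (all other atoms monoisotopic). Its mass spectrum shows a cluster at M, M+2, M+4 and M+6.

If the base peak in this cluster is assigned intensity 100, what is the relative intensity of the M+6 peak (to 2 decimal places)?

Binomial terms of (0.746 + 0.254)^3: M 0.4152, M+2 0.4241, M+4 0.1444, M+6 0.0164 → M+2 is the base peak.
P(M+2) = C(3,1) × 0.746^2 × 0.254^1 = 3 × 0.556516 × 0.2540 = 0.424065 (base)
P(M+6) = C(3,3) × 0.746^0 × 0.254^3 = 1 × 1.0000 × 0.01638706 = 0.016387
Relative intensity = 0.016387 / 0.424065 × 100 = 3.86

3.86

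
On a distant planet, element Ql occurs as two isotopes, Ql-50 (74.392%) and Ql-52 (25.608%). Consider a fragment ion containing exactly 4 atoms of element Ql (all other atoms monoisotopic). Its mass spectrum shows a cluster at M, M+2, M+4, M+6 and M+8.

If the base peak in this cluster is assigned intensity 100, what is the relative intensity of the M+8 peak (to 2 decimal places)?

1.02

Binomial terms of (0.74392 + 0.25608)^4: M 0.3063, M+2 0.4217, M+4 0.2177, M+6 0.0500, M+8 0.0043 → M+2 is the base peak.
P(M+2) = C(4,1) × 0.74392^3 × 0.25608^1 = 4 × 0.41169795 × 0.25608 = 0.421710 (base)
P(M+8) = C(4,4) × 0.74392^0 × 0.25608^4 = 1 × 1.0000 × 0.00430034 = 0.004300
Relative intensity = 0.004300 / 0.421710 × 100 = 1.02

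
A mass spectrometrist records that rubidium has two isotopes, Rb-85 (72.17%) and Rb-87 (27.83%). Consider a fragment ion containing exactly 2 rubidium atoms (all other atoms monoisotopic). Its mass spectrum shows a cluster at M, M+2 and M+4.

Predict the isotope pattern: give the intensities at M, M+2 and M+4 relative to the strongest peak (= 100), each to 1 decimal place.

100.0 : 77.1 : 14.9

The 2 Rb atoms are independent, so intensities follow the terms of (0.7217 + 0.2783)^2.
P(M) = 0.7217^2 = 0.520851
P(M+2) = 2 × 0.7217^1 × 0.2783^1 = 0.401698
P(M+4) = 0.2783^2 = 0.077451
The M peak is largest (0.520851); scaling to 100 gives 100.0 : 77.1 : 14.9.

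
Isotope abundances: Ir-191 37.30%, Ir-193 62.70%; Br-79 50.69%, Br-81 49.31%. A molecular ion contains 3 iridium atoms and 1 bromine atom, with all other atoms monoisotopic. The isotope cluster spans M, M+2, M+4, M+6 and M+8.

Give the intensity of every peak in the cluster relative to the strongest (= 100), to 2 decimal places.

7.47 : 44.95 : 100.00 : 97.11 : 34.53

Iridium pattern (n=3): 0.05189512 : 0.26170165 : 0.43991135 : 0.24649188
Bromine pattern (n=1): 0.5069 : 0.4931
Convolve the two distributions (both contribute in 2-u steps):
  M: 0.05189512×0.5069 = 0.026306
  M+2: 0.05189512×0.4931 + 0.26170165×0.5069 = 0.158246
  M+4: 0.26170165×0.4931 + 0.43991135×0.5069 = 0.352036
  M+6: 0.43991135×0.4931 + 0.24649188×0.5069 = 0.341867
  M+8: 0.24649188×0.4931 = 0.121545
Scale to base peak (0.352036) = 100: 7.47 : 44.95 : 100.00 : 97.11 : 34.53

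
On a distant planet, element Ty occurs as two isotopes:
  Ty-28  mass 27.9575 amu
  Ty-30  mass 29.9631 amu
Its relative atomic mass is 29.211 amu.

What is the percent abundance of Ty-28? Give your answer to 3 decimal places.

37.500%

With x = fraction of Ty-28 (so Ty-30 is 1 − x):
27.9575·x + 29.9631·(1 − x) = 29.211
(27.9575 − 29.9631)·x = 29.211 − 29.9631
x = -0.7521 / -2.0056 = 0.37500 → 37.500% Ty-28, 62.500% Ty-30.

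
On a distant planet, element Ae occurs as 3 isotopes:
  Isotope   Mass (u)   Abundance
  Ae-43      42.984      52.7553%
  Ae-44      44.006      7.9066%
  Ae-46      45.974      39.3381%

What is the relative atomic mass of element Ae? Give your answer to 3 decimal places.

The abundance-weighted mean is 0.527553 × 42.984 + 0.079066 × 44.006 + 0.393381 × 45.974
= 22.6763 + 3.4794 + 18.0853 = 44.2410 u

44.241 u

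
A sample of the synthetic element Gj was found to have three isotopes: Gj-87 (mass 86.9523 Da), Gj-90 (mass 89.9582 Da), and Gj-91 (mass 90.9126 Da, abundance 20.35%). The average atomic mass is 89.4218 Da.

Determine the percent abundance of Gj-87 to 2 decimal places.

The remaining 79.65% is split between Gj-87 (fraction x) and Gj-90 (fraction 0.7965 − x).
Substituting: 86.9523x + 89.9582(0.7965 − x) = 70.9210859
(86.9523 − 89.9582)x = -0.7306204  ⇒  x = 0.24306, y = 0.55344
Gj-87: 24.31%, Gj-90: 55.34%.

24.31%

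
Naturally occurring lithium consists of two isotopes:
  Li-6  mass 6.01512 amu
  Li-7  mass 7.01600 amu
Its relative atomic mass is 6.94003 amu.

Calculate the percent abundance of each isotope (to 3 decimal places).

Writing the weighted mean with unknown fraction x of Li-6:
6.01512·x + 7.01600·(1 − x) = 6.94003
(6.01512 − 7.01600)·x = 6.94003 − 7.01600
x = -0.07597 / -1.00088 = 0.07590 → 7.590% Li-6, 92.410% Li-7.

Li-6: 7.590%, Li-7: 92.410%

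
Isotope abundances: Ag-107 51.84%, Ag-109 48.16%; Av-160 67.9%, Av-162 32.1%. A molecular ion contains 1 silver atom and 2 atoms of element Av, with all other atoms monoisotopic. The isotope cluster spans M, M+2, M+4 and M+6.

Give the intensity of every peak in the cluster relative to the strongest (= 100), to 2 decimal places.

Silver pattern (n=1): 0.5184 : 0.4816
Element Av pattern (n=2): 0.461041 : 0.435918 : 0.103041
Convolve the two distributions (both contribute in 2-u steps):
  M: 0.5184×0.461041 = 0.239004
  M+2: 0.5184×0.435918 + 0.4816×0.461041 = 0.448017
  M+4: 0.5184×0.103041 + 0.4816×0.435918 = 0.263355
  M+6: 0.4816×0.103041 = 0.049625
Scale to base peak (0.448017) = 100: 53.35 : 100.00 : 58.78 : 11.08

53.35 : 100.00 : 58.78 : 11.08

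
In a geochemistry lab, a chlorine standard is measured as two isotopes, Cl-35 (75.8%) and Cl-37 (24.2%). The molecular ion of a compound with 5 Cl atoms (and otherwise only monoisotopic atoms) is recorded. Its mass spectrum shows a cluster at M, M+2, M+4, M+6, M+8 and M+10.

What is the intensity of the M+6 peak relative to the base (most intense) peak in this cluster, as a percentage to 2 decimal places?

20.39%

Binomial terms of (0.758 + 0.242)^5: M 0.2502, M+2 0.3994, M+4 0.2551, M+6 0.0814, M+8 0.0130, M+10 0.0008 → M+2 is the base peak.
P(M+2) = C(5,1) × 0.758^4 × 0.242^1 = 5 × 0.33012379 × 0.2420 = 0.399450 (base)
P(M+6) = C(5,3) × 0.758^2 × 0.242^3 = 10 × 0.574564 × 0.01417249 = 0.081430
Relative intensity = 0.081430 / 0.399450 × 100 = 20.39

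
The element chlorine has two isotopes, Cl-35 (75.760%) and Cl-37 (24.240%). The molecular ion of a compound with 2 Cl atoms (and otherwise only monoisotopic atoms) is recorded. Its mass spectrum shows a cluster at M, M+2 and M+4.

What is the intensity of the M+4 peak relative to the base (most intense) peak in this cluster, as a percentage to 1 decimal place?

10.2%

Term probabilities: M 0.5740, M+2 0.3673, M+4 0.0588. Base peak = M.
P(M) = C(2,0) × 0.75760^2 × 0.24240^0 = 1 × 0.57395776 × 1.0000 = 0.573958 (base)
P(M+4) = C(2,2) × 0.75760^0 × 0.24240^2 = 1 × 1.0000 × 0.05875776 = 0.058758
Relative intensity = 0.058758 / 0.573958 × 100 = 10.2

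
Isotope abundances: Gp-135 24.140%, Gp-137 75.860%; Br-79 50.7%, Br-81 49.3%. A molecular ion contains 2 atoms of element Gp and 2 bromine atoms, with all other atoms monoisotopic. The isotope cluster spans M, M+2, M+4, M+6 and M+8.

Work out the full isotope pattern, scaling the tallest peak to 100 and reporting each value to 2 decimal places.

Element Gp pattern (n=2): 0.05827396 : 0.36625208 : 0.57547396
Bromine pattern (n=2): 0.257049 : 0.499902 : 0.243049
Convolve the two distributions (both contribute in 2-u steps):
  M: 0.05827396×0.257049 = 0.014979
  M+2: 0.05827396×0.499902 + 0.36625208×0.257049 = 0.123276
  M+4: 0.05827396×0.243049 + 0.36625208×0.499902 + 0.57547396×0.257049 = 0.345179
  M+6: 0.36625208×0.243049 + 0.57547396×0.499902 = 0.376698
  M+8: 0.57547396×0.243049 = 0.139868
Scale to base peak (0.376698) = 100: 3.98 : 32.73 : 91.63 : 100.00 : 37.13

3.98 : 32.73 : 91.63 : 100.00 : 37.13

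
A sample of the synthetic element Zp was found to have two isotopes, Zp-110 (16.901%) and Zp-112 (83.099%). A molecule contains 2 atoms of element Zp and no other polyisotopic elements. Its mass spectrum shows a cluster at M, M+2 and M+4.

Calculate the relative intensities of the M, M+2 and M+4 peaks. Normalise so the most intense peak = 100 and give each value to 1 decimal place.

The 2 Zp atoms are independent, so intensities follow the terms of (0.16901 + 0.83099)^2.
P(M) = 0.16901^2 = 0.028564
P(M+2) = 2 × 0.16901^1 × 0.83099^1 = 0.280891
P(M+4) = 0.83099^2 = 0.690544
The M+4 peak is largest (0.690544); scaling to 100 gives 4.1 : 40.7 : 100.0.

4.1 : 40.7 : 100.0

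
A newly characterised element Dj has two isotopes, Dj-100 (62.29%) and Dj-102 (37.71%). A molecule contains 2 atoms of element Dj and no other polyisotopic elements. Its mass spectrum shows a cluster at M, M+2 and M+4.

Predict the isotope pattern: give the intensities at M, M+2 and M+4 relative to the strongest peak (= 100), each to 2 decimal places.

Expanding (0.6229 + 0.3771)^2:
P(M) = 0.6229^2 = 0.388004
P(M+2) = 2 × 0.6229^1 × 0.3771^1 = 0.469791
P(M+4) = 0.3771^2 = 0.142204
The M+2 peak is largest (0.469791); scaling to 100 gives 82.59 : 100.00 : 30.27.

82.59 : 100.00 : 30.27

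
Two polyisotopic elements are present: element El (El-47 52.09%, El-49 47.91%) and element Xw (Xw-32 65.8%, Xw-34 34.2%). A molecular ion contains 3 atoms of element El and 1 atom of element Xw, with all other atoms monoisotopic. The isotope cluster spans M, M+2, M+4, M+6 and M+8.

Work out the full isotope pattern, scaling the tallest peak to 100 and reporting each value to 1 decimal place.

Element El pattern (n=3): 0.14133934 : 0.3899924 : 0.35869717 : 0.10997109
Element Xw pattern (n=1): 0.6580 : 0.3420
Convolve the two distributions (both contribute in 2-u steps):
  M: 0.14133934×0.6580 = 0.093001
  M+2: 0.14133934×0.3420 + 0.3899924×0.6580 = 0.304953
  M+4: 0.3899924×0.3420 + 0.35869717×0.6580 = 0.369400
  M+6: 0.35869717×0.3420 + 0.10997109×0.6580 = 0.195035
  M+8: 0.10997109×0.3420 = 0.037610
Scale to base peak (0.369400) = 100: 25.2 : 82.6 : 100.0 : 52.8 : 10.2

25.2 : 82.6 : 100.0 : 52.8 : 10.2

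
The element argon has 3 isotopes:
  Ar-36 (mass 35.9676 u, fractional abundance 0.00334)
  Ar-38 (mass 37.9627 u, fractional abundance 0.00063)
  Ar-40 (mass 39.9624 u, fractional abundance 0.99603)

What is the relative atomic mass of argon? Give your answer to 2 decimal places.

39.95 u

Average mass = Σ (abundance × isotope mass) = 0.00334 × 35.9676 + 0.00063 × 37.9627 + 0.99603 × 39.9624
= 0.12013 + 0.02392 + 39.80375 = 39.94780 u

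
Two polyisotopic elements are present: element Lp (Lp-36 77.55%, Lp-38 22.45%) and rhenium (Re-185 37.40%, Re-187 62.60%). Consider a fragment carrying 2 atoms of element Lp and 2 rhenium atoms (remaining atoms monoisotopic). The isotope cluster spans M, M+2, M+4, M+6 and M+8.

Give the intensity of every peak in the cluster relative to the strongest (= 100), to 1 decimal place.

Element Lp pattern (n=2): 0.60140025 : 0.3481995 : 0.05040025
Rhenium pattern (n=2): 0.139876 : 0.468248 : 0.391876
Convolve the two distributions (both contribute in 2-u steps):
  M: 0.60140025×0.139876 = 0.084121
  M+2: 0.60140025×0.468248 + 0.3481995×0.139876 = 0.330309
  M+4: 0.60140025×0.391876 + 0.3481995×0.468248 + 0.05040025×0.139876 = 0.405768
  M+6: 0.3481995×0.391876 + 0.05040025×0.468248 = 0.160051
  M+8: 0.05040025×0.391876 = 0.019751
Scale to base peak (0.405768) = 100: 20.7 : 81.4 : 100.0 : 39.4 : 4.9

20.7 : 81.4 : 100.0 : 39.4 : 4.9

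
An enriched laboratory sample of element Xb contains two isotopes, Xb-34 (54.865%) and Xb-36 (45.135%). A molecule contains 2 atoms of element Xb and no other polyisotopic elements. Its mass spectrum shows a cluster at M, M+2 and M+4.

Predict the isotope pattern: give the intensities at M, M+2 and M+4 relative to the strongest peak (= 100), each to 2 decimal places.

60.78 : 100.00 : 41.13

The 2 Xb atoms are independent, so intensities follow the terms of (0.54865 + 0.45135)^2.
P(M) = 0.54865^2 = 0.301017
P(M+2) = 2 × 0.54865^1 × 0.45135^1 = 0.495266
P(M+4) = 0.45135^2 = 0.203717
The M+2 peak is largest (0.495266); scaling to 100 gives 60.78 : 100.00 : 41.13.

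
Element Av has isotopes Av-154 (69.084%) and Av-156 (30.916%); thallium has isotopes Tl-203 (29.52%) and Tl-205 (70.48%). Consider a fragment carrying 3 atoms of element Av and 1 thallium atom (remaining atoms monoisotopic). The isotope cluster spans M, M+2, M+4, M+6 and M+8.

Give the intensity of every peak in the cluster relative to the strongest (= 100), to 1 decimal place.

Element Av pattern (n=3): 0.32971023 : 0.44264902 : 0.19809127 : 0.02954948
Thallium pattern (n=1): 0.2952 : 0.7048
Convolve the two distributions (both contribute in 2-u steps):
  M: 0.32971023×0.2952 = 0.097330
  M+2: 0.32971023×0.7048 + 0.44264902×0.2952 = 0.363050
  M+4: 0.44264902×0.7048 + 0.19809127×0.2952 = 0.370456
  M+6: 0.19809127×0.7048 + 0.02954948×0.2952 = 0.148338
  M+8: 0.02954948×0.7048 = 0.020826
Scale to base peak (0.370456) = 100: 26.3 : 98.0 : 100.0 : 40.0 : 5.6

26.3 : 98.0 : 100.0 : 40.0 : 5.6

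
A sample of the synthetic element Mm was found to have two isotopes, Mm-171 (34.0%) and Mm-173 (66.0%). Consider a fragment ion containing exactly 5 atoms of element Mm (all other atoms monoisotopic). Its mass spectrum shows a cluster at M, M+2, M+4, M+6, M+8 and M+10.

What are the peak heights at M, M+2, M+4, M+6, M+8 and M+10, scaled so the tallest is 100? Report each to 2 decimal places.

The 5 Mm atoms are independent, so intensities follow the terms of (0.340 + 0.660)^5.
P(M) = 0.340^5 = 0.004544
P(M+2) = 5 × 0.340^4 × 0.660^1 = 0.044099
P(M+4) = 10 × 0.340^3 × 0.660^2 = 0.171208
P(M+6) = 10 × 0.340^2 × 0.660^3 = 0.332345
P(M+8) = 5 × 0.340^1 × 0.660^4 = 0.322571
P(M+10) = 0.660^5 = 0.125233
The M+6 peak is largest (0.332345); scaling to 100 gives 1.37 : 13.27 : 51.52 : 100.00 : 97.06 : 37.68.

1.37 : 13.27 : 51.52 : 100.00 : 97.06 : 37.68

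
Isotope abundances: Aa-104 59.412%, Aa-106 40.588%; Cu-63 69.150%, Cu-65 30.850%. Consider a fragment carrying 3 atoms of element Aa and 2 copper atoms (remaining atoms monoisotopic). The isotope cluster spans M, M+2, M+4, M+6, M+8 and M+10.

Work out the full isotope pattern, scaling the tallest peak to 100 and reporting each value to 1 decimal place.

Element Aa pattern (n=3): 0.20971163 : 0.42980083 : 0.29362345 : 0.06686409
Copper pattern (n=2): 0.47817225 : 0.4266555 : 0.09517225
Convolve the two distributions (both contribute in 2-u steps):
  M: 0.20971163×0.47817225 = 0.100278
  M+2: 0.20971163×0.4266555 + 0.42980083×0.47817225 = 0.294993
  M+4: 0.20971163×0.09517225 + 0.42980083×0.4266555 + 0.29362345×0.47817225 = 0.343738
  M+6: 0.42980083×0.09517225 + 0.29362345×0.4266555 + 0.06686409×0.47817225 = 0.198154
  M+8: 0.29362345×0.09517225 + 0.06686409×0.4266555 = 0.056473
  M+10: 0.06686409×0.09517225 = 0.006364
Scale to base peak (0.343738) = 100: 29.2 : 85.8 : 100.0 : 57.6 : 16.4 : 1.9

29.2 : 85.8 : 100.0 : 57.6 : 16.4 : 1.9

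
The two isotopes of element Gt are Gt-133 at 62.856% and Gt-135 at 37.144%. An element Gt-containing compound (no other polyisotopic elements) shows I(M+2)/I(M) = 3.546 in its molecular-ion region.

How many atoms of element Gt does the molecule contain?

6

For n independent Gt atoms, I(M+2)/I(M) = n · (abundance Gt-135) / (abundance Gt-133) = n · 0.37144/0.62856.
n = 3.546 × 0.62856/0.37144 = 6.00 ≈ 6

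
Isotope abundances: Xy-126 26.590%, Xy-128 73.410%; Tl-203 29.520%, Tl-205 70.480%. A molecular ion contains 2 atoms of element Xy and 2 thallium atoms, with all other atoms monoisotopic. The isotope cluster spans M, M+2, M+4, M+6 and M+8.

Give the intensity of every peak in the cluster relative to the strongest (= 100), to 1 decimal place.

Element Xy pattern (n=2): 0.07070281 : 0.39039438 : 0.53890281
Thallium pattern (n=2): 0.08714304 : 0.41611392 : 0.49674304
Convolve the two distributions (both contribute in 2-u steps):
  M: 0.07070281×0.08714304 = 0.006161
  M+2: 0.07070281×0.41611392 + 0.39039438×0.08714304 = 0.063441
  M+4: 0.07070281×0.49674304 + 0.39039438×0.41611392 + 0.53890281×0.08714304 = 0.244531
  M+6: 0.39039438×0.49674304 + 0.53890281×0.41611392 = 0.418171
  M+8: 0.53890281×0.49674304 = 0.267696
Scale to base peak (0.418171) = 100: 1.5 : 15.2 : 58.5 : 100.0 : 64.0

1.5 : 15.2 : 58.5 : 100.0 : 64.0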